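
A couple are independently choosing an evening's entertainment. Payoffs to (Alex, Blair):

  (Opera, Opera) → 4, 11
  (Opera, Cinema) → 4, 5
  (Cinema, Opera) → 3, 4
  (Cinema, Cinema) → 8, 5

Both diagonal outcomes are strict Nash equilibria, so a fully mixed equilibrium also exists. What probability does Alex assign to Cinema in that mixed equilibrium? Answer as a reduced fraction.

6/7

Alex's mix p on Opera must make Blair indifferent between Opera and Cinema.
Blair's payoff from Opera: 11p + 4(1−p). From Cinema: 5p + 5(1−p).
Set equal: 6p = 1(1−p) → p = 1/7.
Probability on Cinema is 1 − 1/7 = 6/7.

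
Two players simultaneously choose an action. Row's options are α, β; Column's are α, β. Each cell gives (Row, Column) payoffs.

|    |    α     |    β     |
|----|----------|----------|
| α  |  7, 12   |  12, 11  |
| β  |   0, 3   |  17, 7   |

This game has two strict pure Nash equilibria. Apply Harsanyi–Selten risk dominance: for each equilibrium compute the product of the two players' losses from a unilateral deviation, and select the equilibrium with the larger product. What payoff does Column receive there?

7

At both α: Row loses 7 − 0 = 7 by deviating; Column loses 12 − 11 = 1. Product = 7·1 = 7.
At both β: Row loses 17 − 12 = 5 by deviating; Column loses 7 − 3 = 4. Product = 5·4 = 20.
20 > 7, so both β is risk-dominant. Column's payoff there is 7.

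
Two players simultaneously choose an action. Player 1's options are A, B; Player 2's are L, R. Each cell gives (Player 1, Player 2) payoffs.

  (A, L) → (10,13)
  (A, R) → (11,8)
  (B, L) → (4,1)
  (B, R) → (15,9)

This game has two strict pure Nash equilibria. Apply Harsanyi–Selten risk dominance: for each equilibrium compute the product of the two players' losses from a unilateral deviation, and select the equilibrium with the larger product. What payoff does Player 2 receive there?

At (A, L): Player 1 loses 10 − 4 = 6 by deviating; Player 2 loses 13 − 8 = 5. Product = 6·5 = 30.
At (B, R): Player 1 loses 15 − 11 = 4 by deviating; Player 2 loses 9 − 1 = 8. Product = 4·8 = 32.
32 > 30, so (B, R) is risk-dominant. Player 2's payoff there is 9.

9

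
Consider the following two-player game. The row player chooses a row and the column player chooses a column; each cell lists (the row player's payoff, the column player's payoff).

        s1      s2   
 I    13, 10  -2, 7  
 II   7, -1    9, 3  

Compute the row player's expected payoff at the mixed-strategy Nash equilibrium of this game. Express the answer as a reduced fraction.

The column player mixes with probability q on s1, chosen so the row player is indifferent: 13q + (-2)(1−q) = 7q + 9(1−q) gives q = 11/17.
The row player's expected payoff (from either row, since indifferent) is 13·11/17 + (-2)·6/17 = 131/17.

131/17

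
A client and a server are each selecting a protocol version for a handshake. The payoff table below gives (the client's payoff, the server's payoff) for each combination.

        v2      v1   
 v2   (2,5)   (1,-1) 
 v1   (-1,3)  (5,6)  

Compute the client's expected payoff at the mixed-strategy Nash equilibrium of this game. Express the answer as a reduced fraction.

11/7

The server mixes with probability q on v2, chosen so the client is indifferent: 2q + 1(1−q) = (-1)q + 5(1−q) gives q = 4/7.
The client's expected payoff (from either row, since indifferent) is 2·4/7 + 1·3/7 = 11/7.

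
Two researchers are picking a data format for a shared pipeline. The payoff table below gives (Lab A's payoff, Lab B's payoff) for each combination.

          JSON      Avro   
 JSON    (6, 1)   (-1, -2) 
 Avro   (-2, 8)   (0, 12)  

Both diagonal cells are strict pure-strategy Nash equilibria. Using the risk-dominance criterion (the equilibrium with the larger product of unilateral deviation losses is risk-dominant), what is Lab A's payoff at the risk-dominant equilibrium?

At both JSON: Lab A loses 6 − (-2) = 8 by deviating; Lab B loses 1 − (-2) = 3. Product = 8·3 = 24.
At both Avro: Lab A loses 0 − (-1) = 1 by deviating; Lab B loses 12 − 8 = 4. Product = 1·4 = 4.
24 > 4, so both JSON is risk-dominant. Lab A's payoff there is 6.

6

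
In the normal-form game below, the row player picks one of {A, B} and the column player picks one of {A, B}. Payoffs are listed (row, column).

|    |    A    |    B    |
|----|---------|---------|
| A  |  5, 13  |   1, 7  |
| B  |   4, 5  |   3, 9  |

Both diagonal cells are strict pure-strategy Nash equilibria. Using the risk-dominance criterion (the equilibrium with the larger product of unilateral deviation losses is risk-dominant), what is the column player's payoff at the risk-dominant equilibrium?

At both A: the row player loses 5 − 4 = 1 by deviating; the column player loses 13 − 7 = 6. Product = 1·6 = 6.
At both B: the row player loses 3 − 1 = 2 by deviating; the column player loses 9 − 5 = 4. Product = 2·4 = 8.
8 > 6, so both B is risk-dominant. The column player's payoff there is 9.

9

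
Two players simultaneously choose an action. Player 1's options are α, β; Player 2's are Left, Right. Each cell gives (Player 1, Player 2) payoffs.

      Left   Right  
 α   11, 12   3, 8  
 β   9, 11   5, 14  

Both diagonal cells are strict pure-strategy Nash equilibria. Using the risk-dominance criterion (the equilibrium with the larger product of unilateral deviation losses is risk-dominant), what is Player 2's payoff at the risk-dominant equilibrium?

At (α, Left): Player 1 loses 11 − 9 = 2 by deviating; Player 2 loses 12 − 8 = 4. Product = 2·4 = 8.
At (β, Right): Player 1 loses 5 − 3 = 2 by deviating; Player 2 loses 14 − 11 = 3. Product = 2·3 = 6.
8 > 6, so (α, Left) is risk-dominant. Player 2's payoff there is 12.

12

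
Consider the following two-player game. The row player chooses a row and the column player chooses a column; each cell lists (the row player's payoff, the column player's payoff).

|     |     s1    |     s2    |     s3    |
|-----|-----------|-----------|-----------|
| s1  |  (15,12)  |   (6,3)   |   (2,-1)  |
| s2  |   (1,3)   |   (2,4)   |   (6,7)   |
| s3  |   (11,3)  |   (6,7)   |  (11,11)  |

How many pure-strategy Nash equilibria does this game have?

Both s1: the row player gets 15 (best alternative 11); the column player gets 12 (best alternative 3). Neither deviates — NE.
Both s3: the row player gets 11 (best alternative 6); the column player gets 11 (best alternative 7). Neither deviates — NE.
Both s2 is not a NE: the row player would switch to s1 (6 > 2).
No other cell survives both best-response checks, so there are 2 pure NE.

2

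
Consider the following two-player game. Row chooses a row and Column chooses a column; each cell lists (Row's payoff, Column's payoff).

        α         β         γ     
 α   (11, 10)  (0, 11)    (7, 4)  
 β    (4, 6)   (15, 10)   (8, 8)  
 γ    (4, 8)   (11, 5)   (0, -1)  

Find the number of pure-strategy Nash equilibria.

1

Both β: Row gets 15 (best alternative 11); Column gets 10 (best alternative 8). Neither deviates — NE.
Both γ is not a NE: Row would switch to β (8 > 0).
No other cell survives both best-response checks, so there is 1 pure NE.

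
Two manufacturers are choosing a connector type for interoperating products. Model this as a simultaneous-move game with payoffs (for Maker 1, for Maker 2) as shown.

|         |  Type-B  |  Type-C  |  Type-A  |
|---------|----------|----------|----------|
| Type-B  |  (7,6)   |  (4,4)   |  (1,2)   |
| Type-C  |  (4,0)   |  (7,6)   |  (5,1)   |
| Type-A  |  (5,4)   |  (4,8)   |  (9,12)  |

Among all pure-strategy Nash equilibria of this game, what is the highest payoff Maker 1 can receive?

9

Both Type-B is a pure NE (Maker 1: 7 ≥ 5; Maker 2: 6 ≥ 4). Maker 1 gets 7.
Both Type-C is a pure NE (Maker 1: 7 ≥ 4; Maker 2: 6 ≥ 1). Maker 1 gets 7.
Both Type-A is a pure NE (Maker 1: 9 ≥ 5; Maker 2: 12 ≥ 8). Maker 1 gets 9.
Every other cell has a profitable deviation for at least one player. Highest of {7, 7, 9} is 9.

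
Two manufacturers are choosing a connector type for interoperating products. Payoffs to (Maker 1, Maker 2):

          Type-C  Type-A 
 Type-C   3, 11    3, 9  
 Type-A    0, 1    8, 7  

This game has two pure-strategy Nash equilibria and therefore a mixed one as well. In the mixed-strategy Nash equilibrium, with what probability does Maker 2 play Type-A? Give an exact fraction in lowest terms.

3/8

Maker 2's mix q on Type-C must make Maker 1 indifferent between Type-C and Type-A.
Maker 1's payoff from Type-C: 3q + 3(1−q). From Type-A: 0q + 8(1−q).
Set equal: 3q = 5(1−q) → q = 5/8.
Probability on Type-A is 1 − 5/8 = 3/8.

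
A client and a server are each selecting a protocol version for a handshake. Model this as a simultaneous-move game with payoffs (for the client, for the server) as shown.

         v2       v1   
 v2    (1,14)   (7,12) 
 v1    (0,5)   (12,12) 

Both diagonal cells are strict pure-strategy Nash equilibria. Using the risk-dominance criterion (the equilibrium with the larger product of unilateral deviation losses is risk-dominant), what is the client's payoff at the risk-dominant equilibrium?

At both v2: the client loses 1 − 0 = 1 by deviating; the server loses 14 − 12 = 2. Product = 1·2 = 2.
At both v1: the client loses 12 − 7 = 5 by deviating; the server loses 12 − 5 = 7. Product = 5·7 = 35.
35 > 2, so both v1 is risk-dominant. The client's payoff there is 12.

12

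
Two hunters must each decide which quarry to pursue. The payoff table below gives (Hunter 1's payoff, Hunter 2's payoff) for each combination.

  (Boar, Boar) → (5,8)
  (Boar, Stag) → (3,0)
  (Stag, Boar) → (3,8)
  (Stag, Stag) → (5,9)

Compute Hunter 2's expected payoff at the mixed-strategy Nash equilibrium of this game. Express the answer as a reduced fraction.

Hunter 1 mixes with probability p on Boar, chosen so Hunter 2 is indifferent: 8p + 8(1−p) = 0p + 9(1−p) gives p = 1/9.
Hunter 2's expected payoff is 8·1/9 + 8·8/9 = 8.

8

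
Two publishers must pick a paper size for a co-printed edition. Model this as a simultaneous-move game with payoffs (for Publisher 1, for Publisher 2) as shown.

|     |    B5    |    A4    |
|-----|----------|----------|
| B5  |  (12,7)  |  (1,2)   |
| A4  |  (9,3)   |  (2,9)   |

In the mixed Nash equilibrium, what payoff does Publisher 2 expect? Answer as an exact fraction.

57/11

Publisher 1 mixes with probability p on B5, chosen so Publisher 2 is indifferent: 7p + 3(1−p) = 2p + 9(1−p) gives p = 6/11.
Publisher 2's expected payoff is 7·6/11 + 3·5/11 = 57/11.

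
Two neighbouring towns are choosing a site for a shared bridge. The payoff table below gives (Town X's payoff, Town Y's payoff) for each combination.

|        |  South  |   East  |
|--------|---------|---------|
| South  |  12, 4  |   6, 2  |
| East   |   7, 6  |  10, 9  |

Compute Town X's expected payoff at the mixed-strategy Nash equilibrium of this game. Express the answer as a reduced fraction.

Town Y mixes with probability q on South, chosen so Town X is indifferent: 12q + 6(1−q) = 7q + 10(1−q) gives q = 4/9.
Town X's expected payoff (from either row, since indifferent) is 12·4/9 + 6·5/9 = 26/3.

26/3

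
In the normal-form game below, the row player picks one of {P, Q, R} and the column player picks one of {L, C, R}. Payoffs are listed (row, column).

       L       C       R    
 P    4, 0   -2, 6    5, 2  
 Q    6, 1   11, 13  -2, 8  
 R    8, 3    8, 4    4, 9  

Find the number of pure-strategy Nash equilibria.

1

(Q, C): the row player gets 11 (best alternative 8); the column player gets 13 (best alternative 8). Neither deviates — NE.
(P, L) is not a NE: the row player would switch to R (8 > 4).
No other cell survives both best-response checks, so there is 1 pure NE.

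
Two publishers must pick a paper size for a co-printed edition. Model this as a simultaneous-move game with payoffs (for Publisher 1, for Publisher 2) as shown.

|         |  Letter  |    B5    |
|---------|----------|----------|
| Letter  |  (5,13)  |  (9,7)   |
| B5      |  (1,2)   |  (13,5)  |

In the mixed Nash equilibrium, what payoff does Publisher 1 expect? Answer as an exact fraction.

7

Publisher 2 mixes with probability q on Letter, chosen so Publisher 1 is indifferent: 5q + 9(1−q) = 1q + 13(1−q) gives q = 1/2.
Publisher 1's expected payoff (from either row, since indifferent) is 5·1/2 + 9·1/2 = 7.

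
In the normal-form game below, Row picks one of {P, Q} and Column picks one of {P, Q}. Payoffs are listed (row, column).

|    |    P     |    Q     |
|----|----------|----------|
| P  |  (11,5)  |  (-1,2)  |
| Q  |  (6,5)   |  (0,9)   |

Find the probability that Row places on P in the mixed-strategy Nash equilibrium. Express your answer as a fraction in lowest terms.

4/7

Row's mix p on P must make Column indifferent between P and Q.
Column's payoff from P: 5p + 5(1−p). From Q: 2p + 9(1−p).
Set equal: 3p = 4(1−p) → p = 4/7.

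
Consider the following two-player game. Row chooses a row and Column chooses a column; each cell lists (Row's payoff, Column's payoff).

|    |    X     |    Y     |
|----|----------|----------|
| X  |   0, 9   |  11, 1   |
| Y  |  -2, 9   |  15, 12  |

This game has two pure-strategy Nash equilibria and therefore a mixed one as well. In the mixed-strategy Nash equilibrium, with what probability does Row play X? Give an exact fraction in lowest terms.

3/11

Row's mix p on X must make Column indifferent between X and Y.
Column's payoff from X: 9p + 9(1−p). From Y: 1p + 12(1−p).
Set equal: 8p = 3(1−p) → p = 3/11.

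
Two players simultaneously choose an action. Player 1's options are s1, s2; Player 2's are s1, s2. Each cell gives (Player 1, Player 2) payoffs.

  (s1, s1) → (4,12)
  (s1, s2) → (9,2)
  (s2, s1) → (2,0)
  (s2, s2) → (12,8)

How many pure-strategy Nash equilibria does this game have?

2

Both s1: Player 1 gets 4 (best alternative 2); Player 2 gets 12 (best alternative 2). Neither deviates — NE.
Both s2: Player 1 gets 12 (best alternative 9); Player 2 gets 8 (best alternative 0). Neither deviates — NE.
(s1, s2) is not a NE: Player 1 would switch to s2 (12 > 9).
No other cell survives both best-response checks, so there are 2 pure NE.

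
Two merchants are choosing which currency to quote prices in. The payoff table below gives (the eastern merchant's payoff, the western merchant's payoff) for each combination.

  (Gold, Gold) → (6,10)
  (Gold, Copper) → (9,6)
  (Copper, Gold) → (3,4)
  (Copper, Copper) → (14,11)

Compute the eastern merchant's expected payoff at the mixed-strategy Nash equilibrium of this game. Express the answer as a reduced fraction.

57/8

The western merchant mixes with probability q on Gold, chosen so the eastern merchant is indifferent: 6q + 9(1−q) = 3q + 14(1−q) gives q = 5/8.
The eastern merchant's expected payoff (from either row, since indifferent) is 6·5/8 + 9·3/8 = 57/8.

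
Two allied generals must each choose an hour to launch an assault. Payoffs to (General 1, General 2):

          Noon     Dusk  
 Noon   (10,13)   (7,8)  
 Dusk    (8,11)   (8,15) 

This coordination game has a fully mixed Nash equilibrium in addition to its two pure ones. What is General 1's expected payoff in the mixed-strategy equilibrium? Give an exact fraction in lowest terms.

General 2 mixes with probability q on Noon, chosen so General 1 is indifferent: 10q + 7(1−q) = 8q + 8(1−q) gives q = 1/3.
General 1's expected payoff (from either row, since indifferent) is 10·1/3 + 7·2/3 = 8.

8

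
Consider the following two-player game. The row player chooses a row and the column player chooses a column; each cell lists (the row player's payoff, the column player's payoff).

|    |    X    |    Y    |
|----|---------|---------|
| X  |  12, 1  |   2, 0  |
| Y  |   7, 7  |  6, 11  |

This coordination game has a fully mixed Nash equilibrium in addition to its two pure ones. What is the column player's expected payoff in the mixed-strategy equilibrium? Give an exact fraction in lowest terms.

The row player mixes with probability p on X, chosen so the column player is indifferent: 1p + 7(1−p) = 0p + 11(1−p) gives p = 4/5.
The column player's expected payoff is 1·4/5 + 7·1/5 = 11/5.

11/5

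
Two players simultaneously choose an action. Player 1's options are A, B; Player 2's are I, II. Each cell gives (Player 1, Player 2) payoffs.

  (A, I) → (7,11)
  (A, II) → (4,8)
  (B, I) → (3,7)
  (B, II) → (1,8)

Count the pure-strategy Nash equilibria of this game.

(A, I): Player 1 gets 7 (best alternative 3); Player 2 gets 11 (best alternative 8). Neither deviates — NE.
(B, II) is not a NE: Player 1 would switch to A (4 > 1).
No other cell survives both best-response checks, so there is 1 pure NE.

1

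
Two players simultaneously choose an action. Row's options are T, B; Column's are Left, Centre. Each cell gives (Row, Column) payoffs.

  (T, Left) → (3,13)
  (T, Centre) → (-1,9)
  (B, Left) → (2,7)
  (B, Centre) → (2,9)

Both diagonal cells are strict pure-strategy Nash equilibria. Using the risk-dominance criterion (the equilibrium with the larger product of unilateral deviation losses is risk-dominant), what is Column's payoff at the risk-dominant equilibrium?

At (T, Left): Row loses 3 − 2 = 1 by deviating; Column loses 13 − 9 = 4. Product = 1·4 = 4.
At (B, Centre): Row loses 2 − (-1) = 3 by deviating; Column loses 9 − 7 = 2. Product = 3·2 = 6.
6 > 4, so (B, Centre) is risk-dominant. Column's payoff there is 9.

9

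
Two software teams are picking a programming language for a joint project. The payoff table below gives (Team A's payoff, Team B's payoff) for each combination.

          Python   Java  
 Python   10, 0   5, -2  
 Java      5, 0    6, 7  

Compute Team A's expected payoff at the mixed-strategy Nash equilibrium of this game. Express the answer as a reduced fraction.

35/6

Team B mixes with probability q on Python, chosen so Team A is indifferent: 10q + 5(1−q) = 5q + 6(1−q) gives q = 1/6.
Team A's expected payoff (from either row, since indifferent) is 10·1/6 + 5·5/6 = 35/6.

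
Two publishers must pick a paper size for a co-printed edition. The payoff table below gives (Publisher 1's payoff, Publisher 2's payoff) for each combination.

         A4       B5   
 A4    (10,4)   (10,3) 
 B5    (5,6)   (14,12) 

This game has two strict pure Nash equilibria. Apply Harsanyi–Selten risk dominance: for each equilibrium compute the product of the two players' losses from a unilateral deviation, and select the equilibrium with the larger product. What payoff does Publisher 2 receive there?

At both A4: Publisher 1 loses 10 − 5 = 5 by deviating; Publisher 2 loses 4 − 3 = 1. Product = 5·1 = 5.
At both B5: Publisher 1 loses 14 − 10 = 4 by deviating; Publisher 2 loses 12 − 6 = 6. Product = 4·6 = 24.
24 > 5, so both B5 is risk-dominant. Publisher 2's payoff there is 12.

12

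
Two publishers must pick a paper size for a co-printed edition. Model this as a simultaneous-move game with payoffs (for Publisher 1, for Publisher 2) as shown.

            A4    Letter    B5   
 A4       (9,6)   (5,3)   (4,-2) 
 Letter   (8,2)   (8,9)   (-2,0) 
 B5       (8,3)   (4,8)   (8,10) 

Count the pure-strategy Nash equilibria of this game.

Both A4: Publisher 1 gets 9 (best alternative 8); Publisher 2 gets 6 (best alternative 3). Neither deviates — NE.
Both Letter: Publisher 1 gets 8 (best alternative 5); Publisher 2 gets 9 (best alternative 2). Neither deviates — NE.
Both B5: Publisher 1 gets 8 (best alternative 4); Publisher 2 gets 10 (best alternative 8). Neither deviates — NE.
(Letter, A4) is not a NE: Publisher 1 would switch to A4 (9 > 8).
No other cell survives both best-response checks, so there are 3 pure NE.

3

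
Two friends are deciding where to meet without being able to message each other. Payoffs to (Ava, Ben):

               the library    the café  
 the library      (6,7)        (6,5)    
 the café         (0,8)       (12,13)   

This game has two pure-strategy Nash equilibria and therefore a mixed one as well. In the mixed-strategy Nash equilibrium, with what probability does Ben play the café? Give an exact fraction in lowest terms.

1/2

Ben's mix q on the library must make Ava indifferent between the library and the café.
Ava's payoff from the library: 6q + 6(1−q). From the café: 0q + 12(1−q).
Set equal: 6q = 6(1−q) → q = 6/12 = 1/2.
Probability on the café is 1 − 1/2 = 1/2.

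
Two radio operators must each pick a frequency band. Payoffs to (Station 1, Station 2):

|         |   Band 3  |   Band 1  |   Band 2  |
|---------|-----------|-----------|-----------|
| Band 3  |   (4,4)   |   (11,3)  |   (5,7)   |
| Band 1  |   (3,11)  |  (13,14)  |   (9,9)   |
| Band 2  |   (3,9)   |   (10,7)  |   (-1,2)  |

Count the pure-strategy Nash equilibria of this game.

1

Both Band 1: Station 1 gets 13 (best alternative 11); Station 2 gets 14 (best alternative 11). Neither deviates — NE.
Both Band 2 is not a NE: Station 1 would switch to Band 1 (9 > -1).
No other cell survives both best-response checks, so there is 1 pure NE.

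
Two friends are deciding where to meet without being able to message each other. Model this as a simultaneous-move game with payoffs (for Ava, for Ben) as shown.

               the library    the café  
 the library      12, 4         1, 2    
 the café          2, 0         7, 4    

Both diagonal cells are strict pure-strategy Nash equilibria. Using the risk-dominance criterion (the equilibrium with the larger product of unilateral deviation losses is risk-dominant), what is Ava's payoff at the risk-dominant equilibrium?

7

At both the library: Ava loses 12 − 2 = 10 by deviating; Ben loses 4 − 2 = 2. Product = 10·2 = 20.
At both the café: Ava loses 7 − 1 = 6 by deviating; Ben loses 4 − 0 = 4. Product = 6·4 = 24.
24 > 20, so both the café is risk-dominant. Ava's payoff there is 7.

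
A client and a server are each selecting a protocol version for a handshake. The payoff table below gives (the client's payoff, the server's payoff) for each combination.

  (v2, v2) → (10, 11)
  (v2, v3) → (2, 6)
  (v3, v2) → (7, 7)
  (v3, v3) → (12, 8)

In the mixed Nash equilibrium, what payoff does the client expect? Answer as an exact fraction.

106/13

The server mixes with probability q on v2, chosen so the client is indifferent: 10q + 2(1−q) = 7q + 12(1−q) gives q = 10/13.
The client's expected payoff (from either row, since indifferent) is 10·10/13 + 2·3/13 = 106/13.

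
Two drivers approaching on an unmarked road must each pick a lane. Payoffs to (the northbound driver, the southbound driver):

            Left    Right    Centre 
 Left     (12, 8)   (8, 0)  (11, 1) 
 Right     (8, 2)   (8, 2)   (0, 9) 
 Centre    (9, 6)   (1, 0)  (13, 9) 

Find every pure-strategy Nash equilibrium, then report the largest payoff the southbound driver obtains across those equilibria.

Both Left is a pure NE (the northbound driver: 12 ≥ 9; the southbound driver: 8 ≥ 1). The southbound driver gets 8.
Both Centre is a pure NE (the northbound driver: 13 ≥ 11; the southbound driver: 9 ≥ 6). The southbound driver gets 9.
Every other cell has a profitable deviation for at least one player. Highest of {8, 9} is 9.

9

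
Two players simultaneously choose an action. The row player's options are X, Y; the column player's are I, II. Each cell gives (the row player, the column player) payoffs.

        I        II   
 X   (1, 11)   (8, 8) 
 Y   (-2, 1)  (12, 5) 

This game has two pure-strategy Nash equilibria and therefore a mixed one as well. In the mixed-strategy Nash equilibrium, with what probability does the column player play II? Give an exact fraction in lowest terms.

3/7

The column player's mix q on I must make the row player indifferent between X and Y.
The row player's payoff from X: 1q + 8(1−q). From Y: (-2)q + 12(1−q).
Set equal: 3q = 4(1−q) → q = 4/7.
Probability on II is 1 − 4/7 = 3/7.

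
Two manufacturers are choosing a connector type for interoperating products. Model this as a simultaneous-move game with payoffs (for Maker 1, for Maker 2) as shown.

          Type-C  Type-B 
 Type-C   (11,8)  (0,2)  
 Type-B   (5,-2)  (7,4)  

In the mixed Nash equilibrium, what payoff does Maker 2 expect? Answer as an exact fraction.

Maker 1 mixes with probability p on Type-C, chosen so Maker 2 is indifferent: 8p + (-2)(1−p) = 2p + 4(1−p) gives p = 1/2.
Maker 2's expected payoff is 8·1/2 + (-2)·1/2 = 3.

3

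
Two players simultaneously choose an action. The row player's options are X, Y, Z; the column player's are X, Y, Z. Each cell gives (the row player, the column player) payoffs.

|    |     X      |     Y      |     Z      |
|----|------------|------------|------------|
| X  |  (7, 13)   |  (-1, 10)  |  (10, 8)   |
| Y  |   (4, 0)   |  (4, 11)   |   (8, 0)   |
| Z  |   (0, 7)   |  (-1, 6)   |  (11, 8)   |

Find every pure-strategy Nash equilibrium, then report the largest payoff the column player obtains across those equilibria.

13

Both X is a pure NE (the row player: 7 ≥ 4; the column player: 13 ≥ 10). The column player gets 13.
Both Y is a pure NE (the row player: 4 ≥ -1; the column player: 11 ≥ 0). The column player gets 11.
Both Z is a pure NE (the row player: 11 ≥ 10; the column player: 8 ≥ 7). The column player gets 8.
Every other cell has a profitable deviation for at least one player. Highest of {13, 11, 8} is 13.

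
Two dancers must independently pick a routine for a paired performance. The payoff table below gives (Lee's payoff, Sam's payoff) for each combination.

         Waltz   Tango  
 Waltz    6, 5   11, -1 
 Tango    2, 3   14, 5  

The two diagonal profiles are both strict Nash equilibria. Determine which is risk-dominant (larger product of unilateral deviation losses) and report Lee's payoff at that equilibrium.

At both Waltz: Lee loses 6 − 2 = 4 by deviating; Sam loses 5 − (-1) = 6. Product = 4·6 = 24.
At both Tango: Lee loses 14 − 11 = 3 by deviating; Sam loses 5 − 3 = 2. Product = 3·2 = 6.
24 > 6, so both Waltz is risk-dominant. Lee's payoff there is 6.

6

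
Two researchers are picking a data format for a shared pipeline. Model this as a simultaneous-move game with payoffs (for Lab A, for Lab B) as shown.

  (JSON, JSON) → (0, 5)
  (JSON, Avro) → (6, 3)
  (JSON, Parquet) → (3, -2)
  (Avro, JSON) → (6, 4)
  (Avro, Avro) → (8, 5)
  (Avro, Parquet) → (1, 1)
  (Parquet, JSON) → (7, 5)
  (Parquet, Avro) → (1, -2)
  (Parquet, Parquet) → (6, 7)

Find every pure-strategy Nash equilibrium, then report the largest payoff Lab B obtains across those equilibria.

7

Both Avro is a pure NE (Lab A: 8 ≥ 6; Lab B: 5 ≥ 4). Lab B gets 5.
Both Parquet is a pure NE (Lab A: 6 ≥ 3; Lab B: 7 ≥ 5). Lab B gets 7.
Every other cell has a profitable deviation for at least one player. Highest of {5, 7} is 7.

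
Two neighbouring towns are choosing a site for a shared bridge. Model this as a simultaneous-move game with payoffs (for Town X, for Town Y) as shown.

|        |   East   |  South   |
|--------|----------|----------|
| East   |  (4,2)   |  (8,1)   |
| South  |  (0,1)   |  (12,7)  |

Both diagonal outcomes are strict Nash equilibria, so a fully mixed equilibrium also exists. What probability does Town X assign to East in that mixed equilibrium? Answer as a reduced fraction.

6/7

Town X's mix p on East must make Town Y indifferent between East and South.
Town Y's payoff from East: 2p + 1(1−p). From South: 1p + 7(1−p).
Set equal: 1p = 6(1−p) → p = 6/7.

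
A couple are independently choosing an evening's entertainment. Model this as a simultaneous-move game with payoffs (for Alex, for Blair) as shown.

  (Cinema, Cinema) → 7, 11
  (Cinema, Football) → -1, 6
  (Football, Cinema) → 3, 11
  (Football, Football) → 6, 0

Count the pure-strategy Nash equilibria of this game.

Both Cinema: Alex gets 7 (best alternative 3); Blair gets 11 (best alternative 6). Neither deviates — NE.
Both Football is not a NE: Blair would switch to Cinema (11 > 0).
No other cell survives both best-response checks, so there is 1 pure NE.

1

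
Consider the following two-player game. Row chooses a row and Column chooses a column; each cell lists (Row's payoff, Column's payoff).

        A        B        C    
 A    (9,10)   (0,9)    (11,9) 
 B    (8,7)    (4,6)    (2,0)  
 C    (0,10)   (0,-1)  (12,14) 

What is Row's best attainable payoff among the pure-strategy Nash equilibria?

12

Both A is a pure NE (Row: 9 ≥ 8; Column: 10 ≥ 9). Row gets 9.
Both C is a pure NE (Row: 12 ≥ 11; Column: 14 ≥ 10). Row gets 12.
Every other cell has a profitable deviation for at least one player. Highest of {9, 12} is 12.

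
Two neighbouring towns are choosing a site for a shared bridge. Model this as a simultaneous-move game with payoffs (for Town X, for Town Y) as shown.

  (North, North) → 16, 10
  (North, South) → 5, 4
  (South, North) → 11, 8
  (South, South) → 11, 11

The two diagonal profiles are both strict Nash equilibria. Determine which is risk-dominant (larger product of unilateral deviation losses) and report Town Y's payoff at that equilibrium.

At both North: Town X loses 16 − 11 = 5 by deviating; Town Y loses 10 − 4 = 6. Product = 5·6 = 30.
At both South: Town X loses 11 − 5 = 6 by deviating; Town Y loses 11 − 8 = 3. Product = 6·3 = 18.
30 > 18, so both North is risk-dominant. Town Y's payoff there is 10.

10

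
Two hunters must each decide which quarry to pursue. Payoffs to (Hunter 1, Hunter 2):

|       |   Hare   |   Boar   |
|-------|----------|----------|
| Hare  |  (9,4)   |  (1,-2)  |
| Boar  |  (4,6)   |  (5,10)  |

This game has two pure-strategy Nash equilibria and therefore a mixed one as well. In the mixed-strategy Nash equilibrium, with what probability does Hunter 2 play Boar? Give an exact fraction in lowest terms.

Hunter 2's mix q on Hare must make Hunter 1 indifferent between Hare and Boar.
Hunter 1's payoff from Hare: 9q + 1(1−q). From Boar: 4q + 5(1−q).
Set equal: 5q = 4(1−q) → q = 4/9.
Probability on Boar is 1 − 4/9 = 5/9.

5/9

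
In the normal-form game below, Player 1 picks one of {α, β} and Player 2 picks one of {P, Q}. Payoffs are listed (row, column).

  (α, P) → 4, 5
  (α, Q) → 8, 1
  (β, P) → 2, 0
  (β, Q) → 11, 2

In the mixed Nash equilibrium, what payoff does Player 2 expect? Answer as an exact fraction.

Player 1 mixes with probability p on α, chosen so Player 2 is indifferent: 5p + 0(1−p) = 1p + 2(1−p) gives p = 1/3.
Player 2's expected payoff is 5·1/3 + 0·2/3 = 5/3.

5/3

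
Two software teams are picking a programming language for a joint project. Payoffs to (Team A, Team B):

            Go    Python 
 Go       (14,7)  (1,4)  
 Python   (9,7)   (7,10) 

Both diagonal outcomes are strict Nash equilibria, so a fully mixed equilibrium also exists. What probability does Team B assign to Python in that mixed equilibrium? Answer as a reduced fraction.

5/11

Team B's mix q on Go must make Team A indifferent between Go and Python.
Team A's payoff from Go: 14q + 1(1−q). From Python: 9q + 7(1−q).
Set equal: 5q = 6(1−q) → q = 6/11.
Probability on Python is 1 − 6/11 = 5/11.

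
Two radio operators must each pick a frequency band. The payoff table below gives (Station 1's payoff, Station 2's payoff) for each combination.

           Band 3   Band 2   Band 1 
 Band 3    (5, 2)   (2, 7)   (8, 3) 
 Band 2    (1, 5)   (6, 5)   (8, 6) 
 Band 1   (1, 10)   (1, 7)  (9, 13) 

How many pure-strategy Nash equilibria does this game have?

Both Band 1: Station 1 gets 9 (best alternative 8); Station 2 gets 13 (best alternative 10). Neither deviates — NE.
Both Band 3 is not a NE: Station 2 would switch to Band 2 (7 > 2).
No other cell survives both best-response checks, so there is 1 pure NE.

1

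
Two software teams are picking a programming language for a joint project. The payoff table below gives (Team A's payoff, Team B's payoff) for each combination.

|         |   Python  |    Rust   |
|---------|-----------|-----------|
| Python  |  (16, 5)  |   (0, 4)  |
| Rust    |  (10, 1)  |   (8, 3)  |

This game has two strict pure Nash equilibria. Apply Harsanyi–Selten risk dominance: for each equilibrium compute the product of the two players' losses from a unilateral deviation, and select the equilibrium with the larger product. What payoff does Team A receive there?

8

At both Python: Team A loses 16 − 10 = 6 by deviating; Team B loses 5 − 4 = 1. Product = 6·1 = 6.
At both Rust: Team A loses 8 − 0 = 8 by deviating; Team B loses 3 − 1 = 2. Product = 8·2 = 16.
16 > 6, so both Rust is risk-dominant. Team A's payoff there is 8.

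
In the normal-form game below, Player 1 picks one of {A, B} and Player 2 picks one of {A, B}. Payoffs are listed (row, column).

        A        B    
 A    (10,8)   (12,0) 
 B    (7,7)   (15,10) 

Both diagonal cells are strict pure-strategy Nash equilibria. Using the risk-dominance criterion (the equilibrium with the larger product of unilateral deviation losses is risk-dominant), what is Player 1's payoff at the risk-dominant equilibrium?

10

At both A: Player 1 loses 10 − 7 = 3 by deviating; Player 2 loses 8 − 0 = 8. Product = 3·8 = 24.
At both B: Player 1 loses 15 − 12 = 3 by deviating; Player 2 loses 10 − 7 = 3. Product = 3·3 = 9.
24 > 9, so both A is risk-dominant. Player 1's payoff there is 10.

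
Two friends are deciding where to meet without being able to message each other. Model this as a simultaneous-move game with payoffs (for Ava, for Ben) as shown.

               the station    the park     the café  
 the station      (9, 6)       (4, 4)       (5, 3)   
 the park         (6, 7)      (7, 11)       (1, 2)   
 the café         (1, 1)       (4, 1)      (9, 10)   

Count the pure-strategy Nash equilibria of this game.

Both the station: Ava gets 9 (best alternative 6); Ben gets 6 (best alternative 4). Neither deviates — NE.
Both the park: Ava gets 7 (best alternative 4); Ben gets 11 (best alternative 7). Neither deviates — NE.
Both the café: Ava gets 9 (best alternative 5); Ben gets 10 (best alternative 1). Neither deviates — NE.
(the café, the park) is not a NE: Ava would switch to the park (7 > 4).
No other cell survives both best-response checks, so there are 3 pure NE.

3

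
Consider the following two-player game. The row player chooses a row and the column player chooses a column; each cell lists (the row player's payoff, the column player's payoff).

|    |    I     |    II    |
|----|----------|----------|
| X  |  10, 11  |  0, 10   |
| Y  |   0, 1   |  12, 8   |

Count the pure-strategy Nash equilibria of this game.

2

(X, I): the row player gets 10 (best alternative 0); the column player gets 11 (best alternative 10). Neither deviates — NE.
(Y, II): the row player gets 12 (best alternative 0); the column player gets 8 (best alternative 1). Neither deviates — NE.
(X, II) is not a NE: the row player would switch to Y (12 > 0).
No other cell survives both best-response checks, so there are 2 pure NE.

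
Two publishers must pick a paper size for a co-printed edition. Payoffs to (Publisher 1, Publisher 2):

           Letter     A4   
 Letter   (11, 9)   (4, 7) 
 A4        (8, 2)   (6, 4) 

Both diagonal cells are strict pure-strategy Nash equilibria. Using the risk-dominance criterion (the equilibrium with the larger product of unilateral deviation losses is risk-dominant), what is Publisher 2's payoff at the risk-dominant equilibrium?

9

At both Letter: Publisher 1 loses 11 − 8 = 3 by deviating; Publisher 2 loses 9 − 7 = 2. Product = 3·2 = 6.
At both A4: Publisher 1 loses 6 − 4 = 2 by deviating; Publisher 2 loses 4 − 2 = 2. Product = 2·2 = 4.
6 > 4, so both Letter is risk-dominant. Publisher 2's payoff there is 9.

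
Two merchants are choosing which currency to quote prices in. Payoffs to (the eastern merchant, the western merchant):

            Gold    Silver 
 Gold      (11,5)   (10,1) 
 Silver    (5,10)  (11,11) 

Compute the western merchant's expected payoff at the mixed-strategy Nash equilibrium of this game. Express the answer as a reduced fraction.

The eastern merchant mixes with probability p on Gold, chosen so the western merchant is indifferent: 5p + 10(1−p) = 1p + 11(1−p) gives p = 1/5.
The western merchant's expected payoff is 5·1/5 + 10·4/5 = 9.

9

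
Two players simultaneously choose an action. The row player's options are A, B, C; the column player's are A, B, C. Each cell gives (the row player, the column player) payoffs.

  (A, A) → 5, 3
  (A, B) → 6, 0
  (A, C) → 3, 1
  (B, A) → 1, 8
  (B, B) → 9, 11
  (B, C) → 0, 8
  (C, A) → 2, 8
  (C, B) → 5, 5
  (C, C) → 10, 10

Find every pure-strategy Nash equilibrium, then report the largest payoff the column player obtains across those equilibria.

11

Both A is a pure NE (the row player: 5 ≥ 2; the column player: 3 ≥ 1). The column player gets 3.
Both B is a pure NE (the row player: 9 ≥ 6; the column player: 11 ≥ 8). The column player gets 11.
Both C is a pure NE (the row player: 10 ≥ 3; the column player: 10 ≥ 8). The column player gets 10.
Every other cell has a profitable deviation for at least one player. Highest of {3, 11, 10} is 11.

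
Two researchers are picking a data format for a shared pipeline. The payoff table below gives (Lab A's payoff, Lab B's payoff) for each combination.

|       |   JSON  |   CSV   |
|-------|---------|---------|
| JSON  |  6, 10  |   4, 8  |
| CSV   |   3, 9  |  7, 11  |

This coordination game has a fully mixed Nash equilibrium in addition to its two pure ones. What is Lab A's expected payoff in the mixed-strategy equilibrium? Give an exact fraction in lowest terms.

5

Lab B mixes with probability q on JSON, chosen so Lab A is indifferent: 6q + 4(1−q) = 3q + 7(1−q) gives q = 1/2.
Lab A's expected payoff (from either row, since indifferent) is 6·1/2 + 4·1/2 = 5.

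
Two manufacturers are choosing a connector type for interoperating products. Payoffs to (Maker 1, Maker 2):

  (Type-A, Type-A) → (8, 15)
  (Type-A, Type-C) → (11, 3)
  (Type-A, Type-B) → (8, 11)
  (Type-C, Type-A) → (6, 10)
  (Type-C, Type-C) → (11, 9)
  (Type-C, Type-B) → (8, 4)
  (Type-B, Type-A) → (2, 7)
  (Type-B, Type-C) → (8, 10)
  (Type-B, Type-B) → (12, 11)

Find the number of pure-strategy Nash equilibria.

2

Both Type-A: Maker 1 gets 8 (best alternative 6); Maker 2 gets 15 (best alternative 11). Neither deviates — NE.
Both Type-B: Maker 1 gets 12 (best alternative 8); Maker 2 gets 11 (best alternative 10). Neither deviates — NE.
Both Type-C is not a NE: Maker 2 would switch to Type-A (10 > 9).
No other cell survives both best-response checks, so there are 2 pure NE.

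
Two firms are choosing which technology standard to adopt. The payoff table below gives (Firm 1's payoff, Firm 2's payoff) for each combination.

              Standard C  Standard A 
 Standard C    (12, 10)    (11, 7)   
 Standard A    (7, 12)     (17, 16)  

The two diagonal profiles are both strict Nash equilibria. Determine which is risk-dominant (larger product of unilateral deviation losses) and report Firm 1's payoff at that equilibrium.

17

At both Standard C: Firm 1 loses 12 − 7 = 5 by deviating; Firm 2 loses 10 − 7 = 3. Product = 5·3 = 15.
At both Standard A: Firm 1 loses 17 − 11 = 6 by deviating; Firm 2 loses 16 − 12 = 4. Product = 6·4 = 24.
24 > 15, so both Standard A is risk-dominant. Firm 1's payoff there is 17.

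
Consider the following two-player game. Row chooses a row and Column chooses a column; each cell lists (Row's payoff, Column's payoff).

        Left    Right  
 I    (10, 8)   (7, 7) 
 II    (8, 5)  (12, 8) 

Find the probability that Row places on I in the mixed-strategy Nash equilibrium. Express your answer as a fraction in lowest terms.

3/4

Row's mix p on I must make Column indifferent between Left and Right.
Column's payoff from Left: 8p + 5(1−p). From Right: 7p + 8(1−p).
Set equal: 1p = 3(1−p) → p = 3/4.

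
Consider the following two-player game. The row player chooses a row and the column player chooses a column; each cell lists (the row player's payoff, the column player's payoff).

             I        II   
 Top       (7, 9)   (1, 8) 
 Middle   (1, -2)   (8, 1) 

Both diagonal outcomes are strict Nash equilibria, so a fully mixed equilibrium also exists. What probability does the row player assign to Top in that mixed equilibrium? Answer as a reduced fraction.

The row player's mix p on Top must make the column player indifferent between I and II.
The column player's payoff from I: 9p + (-2)(1−p). From II: 8p + 1(1−p).
Set equal: 1p = 3(1−p) → p = 3/4.

3/4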